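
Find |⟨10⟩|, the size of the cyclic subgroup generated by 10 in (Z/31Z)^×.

ord(10) | φ(31) = 31 − 1 = 30 = 2 · 3 · 5.
Divisors of 30: 1, 2, 3, 5, 6, 10, 15, 30.
Check 10^d mod 31 for each divisor in increasing order:
10^1 ≡ 10 (mod 31)
10^2 ≡ 7 (mod 31)
10^3 ≡ 8 (mod 31)
10^5 ≡ 25 (mod 31)
10^6 ≡ 2 (mod 31)
10^10 ≡ 5 (mod 31)
10^15 ≡ 1 (mod 31) ✓
The smallest such exponent is 15, so the order of 10 is 15.

15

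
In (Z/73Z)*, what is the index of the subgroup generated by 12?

ord(12) | φ(73) = 73 − 1 = 72 = 2^3 · 3^2.
Divisors of 72: 1, 2, 3, 4, 6, 8, 9, 12, 18, 24, 36, 72.
Test each divisor d:
12^1 ≡ 12 (mod 73)
12^2 ≡ 71 (mod 73)
12^3 ≡ 49 (mod 73)
12^4 ≡ 4 (mod 73)
12^6 ≡ 65 (mod 73)
12^8 ≡ 16 (mod 73)
12^9 ≡ 46 (mod 73)
12^12 ≡ 64 (mod 73)
12^18 ≡ 72 (mod 73)
12^24 ≡ 8 (mod 73)
12^36 ≡ 1 (mod 73) ✓
The order of 12 is 36, so the subgroup it generates has 36 elements.
The index is φ(73) / ord(12) = 72 / 36 = 2.

2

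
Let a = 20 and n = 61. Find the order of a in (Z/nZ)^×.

By Lagrange's theorem, ord_61(20) divides φ(61) = 61 − 1 = 60 = 2^2 · 3 · 5.
Divisors of 60: 1, 2, 3, 4, 5, 6, 10, 12, 15, 20, 30, 60.
Check 20^d mod 61 for each divisor in increasing order:
20^1 ≡ 20 (mod 61)
20^2 ≡ 34 (mod 61)
20^3 ≡ 9 (mod 61)
20^4 ≡ 58 (mod 61)
20^5 ≡ 1 (mod 61) ✓
Therefore the multiplicative order of 20 modulo 61 is 5.

5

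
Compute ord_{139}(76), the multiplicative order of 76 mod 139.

By Lagrange's theorem, ord_139(76) divides φ(139) = 139 − 1 = 138 = 2 · 3 · 23.
Divisors of 138: 1, 2, 3, 6, 23, 46, 69, 138.
Evaluate successive powers at the divisors of 138:
76^1 ≡ 76 (mod 139)
76^2 ≡ 77 (mod 139)
76^3 ≡ 14 (mod 139)
76^6 ≡ 57 (mod 139)
76^23 ≡ 138 (mod 139)
76^46 ≡ 1 (mod 139) ✓
Therefore the multiplicative order of 76 modulo 139 is 46.

46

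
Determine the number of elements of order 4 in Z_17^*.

2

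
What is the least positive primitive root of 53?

φ(53) = 53 − 1 = 52 = 2^2 · 13.
Test candidates g = 2, 3, … against the prime factors q ∈ {2, 13} of φ(53): g is a generator iff g^(52/q) ≢ 1 for every such q.
g = 2: 2^26 ≡ 52; 2^4 ≡ 16 — none is 1, so 2 is a primitive root.
The smallest primitive root modulo 53 is 2.

2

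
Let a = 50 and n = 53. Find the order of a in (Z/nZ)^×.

By Lagrange's theorem, ord_53(50) divides φ(53) = 53 − 1 = 52 = 2^2 · 13.
Divisors of 52: 1, 2, 4, 13, 26, 52.
Test each divisor d:
50^1 ≡ 50 (mod 53)
50^2 ≡ 9 (mod 53)
50^4 ≡ 28 (mod 53)
50^13 ≡ 23 (mod 53)
50^26 ≡ 52 (mod 53)
50^52 ≡ 1 (mod 53) ✓
So ord_53(50) = 52.

52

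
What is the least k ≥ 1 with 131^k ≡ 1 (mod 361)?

171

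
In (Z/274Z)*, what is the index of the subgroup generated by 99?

4

By Lagrange's theorem, ord_274(99) divides φ(274) = φ(2)·φ(137) = 1·136 = 136 = 2^3 · 17.
Divisors of 136: 1, 2, 4, 8, 17, 34, 68, 136.
Compute 99^d (mod 274) for the divisors d until we hit 1:
99^1 ≡ 99 (mod 274)
99^2 ≡ 211 (mod 274)
99^4 ≡ 133 (mod 274)
99^8 ≡ 153 (mod 274)
99^17 ≡ 273 (mod 274)
99^34 ≡ 1 (mod 274) ✓
Thus |⟨99⟩| = ord(99) = 34.
Index = |(Z/274Z)^×| / |⟨99⟩| = 136 / 34 = 4.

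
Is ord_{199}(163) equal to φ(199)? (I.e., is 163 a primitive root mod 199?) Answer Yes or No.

φ(199) = 199 − 1 = 198 = 2 · 3^2 · 11.
163 is a primitive root mod 199 iff 163^(φ(199)/q) ≢ 1 for every prime q | φ(199), i.e. q ∈ {2, 3, 11}.
163^99 ≡ 198 (mod 199)  [q = 2: ≢ 1 ✓]
163^66 ≡ 106 (mod 199)  [q = 3: ≢ 1 ✓]
163^18 ≡ 188 (mod 199)  [q = 11: ≢ 1 ✓]
All checks pass, so 163 has order 198 and is a primitive root modulo 199.

Yes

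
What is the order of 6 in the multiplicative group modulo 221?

48

By Lagrange's theorem, ord_221(6) divides φ(221) = φ(13·17) = (13−1)·(17−1) = 12·16 = 192 = 2^6 · 3.
Divisors of 192: 1, 2, 3, 4, 6, 8, 12, 16, 24, 32, 48, 64, 96, 192.
Check 6^d mod 221 for each divisor in increasing order:
6^1 ≡ 6 (mod 221)
6^2 ≡ 36 (mod 221)
6^3 ≡ 216 (mod 221)
6^4 ≡ 191 (mod 221)
6^6 ≡ 25 (mod 221)
6^8 ≡ 16 (mod 221)
6^12 ≡ 183 (mod 221)
6^16 ≡ 35 (mod 221)
6^24 ≡ 118 (mod 221)
6^32 ≡ 120 (mod 221)
6^48 ≡ 1 (mod 221) ✓
The smallest such exponent is 48, so the order of 6 is 48.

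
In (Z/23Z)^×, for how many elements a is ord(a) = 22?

10

φ(23) = 23 − 1 = 22 = 2 · 11.
In a cyclic group of order 22, there are φ(d) elements of order d for each divisor d of 22, and zero for non-divisors.
22 = 2 · 11 divides 22, and φ(22) = 10.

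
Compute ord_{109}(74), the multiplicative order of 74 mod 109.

54

Since 74 ∈ (Z/109Z)^×, its order divides φ(109) = 109 − 1 = 108 = 2^2 · 3^3.
Divisors of 108: 1, 2, 3, 4, 6, 9, 12, 18, 27, 36, 54, 108.
Test each divisor d:
74^1 ≡ 74
74^2 ≡ 26
74^3 ≡ 71
74^4 ≡ 22
74^6 ≡ 27
74^9 ≡ 64
74^12 ≡ 75
74^18 ≡ 63
74^27 ≡ 108
74^36 ≡ 45
74^54 ≡ 1
So ord_109(74) = 54.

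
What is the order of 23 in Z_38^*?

Since 23 ∈ (Z/38Z)^×, its order divides φ(38) = φ(2)·φ(19) = 1·18 = 18 = 2 · 3^2.
Divisors of 18: 1, 2, 3, 6, 9, 18.
Check 23^d mod 38 for each divisor in increasing order:
23^1 ≡ 23 (mod 38)
23^2 ≡ 35 (mod 38)
23^3 ≡ 7 (mod 38)
23^6 ≡ 11 (mod 38)
23^9 ≡ 1 (mod 38) ✓
Therefore the multiplicative order of 23 modulo 38 is 9.

9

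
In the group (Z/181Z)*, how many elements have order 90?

φ(181) = 181 − 1 = 180 = 2^2 · 3^2 · 5.
In a cyclic group of order 180, there are φ(d) elements of order d for each divisor d of 180, and zero for non-divisors.
90 = 2 · 3^2 · 5 divides 180, and φ(90) = 24.

24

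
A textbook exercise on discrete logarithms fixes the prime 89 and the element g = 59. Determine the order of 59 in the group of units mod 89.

88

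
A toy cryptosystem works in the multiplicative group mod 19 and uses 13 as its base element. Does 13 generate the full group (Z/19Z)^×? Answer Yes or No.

φ(19) = 19 − 1 = 18 = 2 · 3^2.
13 is a primitive root mod 19 iff 13^(φ(19)/q) ≢ 1 for every prime q | φ(19), i.e. q ∈ {2, 3}.
13^9 ≡ 18 (mod 19)  [q = 2: ≢ 1 ✓]
13^6 ≡ 11 (mod 19)  [q = 3: ≢ 1 ✓]
Every test exponent gives a nontrivial residue, hence 13 generates the full group.

Yes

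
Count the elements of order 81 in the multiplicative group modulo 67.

φ(67) = 67 − 1 = 66 = 2 · 3 · 11.
In a cyclic group of order 66, there are φ(d) elements of order d for each divisor d of 66, and zero for non-divisors.
Here 66 is not a multiple of 81, so there are no elements of order 81.

0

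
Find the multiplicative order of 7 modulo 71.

70

By Lagrange's theorem, ord_71(7) divides φ(71) = 71 − 1 = 70 = 2 · 5 · 7.
Divisors of 70: 1, 2, 5, 7, 10, 14, 35, 70.
Test each divisor d:
7^1 ≡ 7 (mod 71)
7^2 ≡ 49 (mod 71)
7^5 ≡ 51 (mod 71)
7^7 ≡ 14 (mod 71)
7^10 ≡ 45 (mod 71)
7^14 ≡ 54 (mod 71)
7^35 ≡ 70 (mod 71)
7^70 ≡ 1 (mod 71) ✓
The smallest such exponent is 70, so the order of 7 is 70.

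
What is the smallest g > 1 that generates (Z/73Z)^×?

φ(73) = 73 − 1 = 72 = 2^3 · 3^2.
Test candidates g = 2, 3, … against the prime factors q ∈ {2, 3} of φ(73): g is a generator iff g^(72/q) ≢ 1 for every such q.
g = 2: 2^36 ≡ 1 — hits 1, so not a primitive root.
g = 3: 3^36 ≡ 1 — hits 1, so not a primitive root.
g = 4: 4^36 ≡ 1 — hits 1, so not a primitive root.
g = 5: 5^36 ≡ 72; 5^24 ≡ 8 — none is 1, so 5 is a primitive root.
The smallest primitive root modulo 73 is 5.

5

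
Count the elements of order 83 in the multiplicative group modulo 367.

0

φ(367) = 367 − 1 = 366 = 2 · 3 · 61.
In a cyclic group of order 366, there are φ(d) elements of order d for each divisor d of 366, and zero for non-divisors.
Since 83 ∤ 366, the count is 0.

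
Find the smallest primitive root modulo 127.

3

φ(127) = 127 − 1 = 126 = 2 · 3^2 · 7.
g is a primitive root iff g^(126/q) ≢ 1 (mod 127) for each prime q ∈ {2, 3, 7}.
g = 2: 2^63 ≡ 1 — hits 1, so not a primitive root.
g = 3: 3^63 ≡ 126; 3^42 ≡ 107; 3^18 ≡ 4 — none is 1, so 3 is a primitive root.
The smallest primitive root modulo 127 is 3.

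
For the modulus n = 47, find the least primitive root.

5

φ(47) = 47 − 1 = 46 = 2 · 23.
g is a primitive root iff g^(46/q) ≢ 1 (mod 47) for each prime q ∈ {2, 23}.
g = 2: 2^23 ≡ 1 — hits 1, so not a primitive root.
g = 3: 3^23 ≡ 1 — hits 1, so not a primitive root.
g = 4: 4^23 ≡ 1 — hits 1, so not a primitive root.
g = 5: 5^23 ≡ 46; 5^2 ≡ 25 — none is 1, so 5 is a primitive root.
Hence the least primitive root of 47 is 5.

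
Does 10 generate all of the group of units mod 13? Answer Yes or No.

No

φ(13) = 13 − 1 = 12 = 2^2 · 3.
An element g generates (Z/13Z)^× iff g^(12/q) ≢ 1 (mod 13) for each prime q ∈ {2, 3}.
10^6 ≡ 1 (mod 13)  [q = 2: ≡ 1 ✗]
10^4 ≡ 3 (mod 13)  [q = 3: ≢ 1 ✓]
Since 10^6 ≡ 1, the order of 10 divides 6 < 12, so 10 is not a primitive root.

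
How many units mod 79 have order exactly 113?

φ(79) = 79 − 1 = 78 = 2 · 3 · 13.
In a cyclic group of order 78, there are φ(d) elements of order d for each divisor d of 78, and zero for non-divisors.
113 does not divide 78, so no element of (Z/79Z)^× has order 113.

0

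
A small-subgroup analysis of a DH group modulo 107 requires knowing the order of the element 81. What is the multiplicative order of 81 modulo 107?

53

The order of 81 must divide φ(107) = 107 − 1 = 106 = 2 · 53.
Divisors of 106: 1, 2, 53, 106.
Check 81^d mod 107 for each divisor in increasing order:
81^1 ≡ 81
81^2 ≡ 34
81^53 ≡ 1
So ord_107(81) = 53.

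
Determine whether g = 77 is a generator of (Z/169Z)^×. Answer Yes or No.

φ(169) = φ(13^2) = 13·(13−1) = 156 = 2^2 · 3 · 13.
Test 77^(156/q) mod 169 for each prime factor q of 156:
77^78 ≡ 1 (mod 169)  [q = 2: ≡ 1 ✗]
77^52 ≡ 1 (mod 169)  [q = 3: ≡ 1 ✗]
77^12 ≡ 79 (mod 169)  [q = 13: ≢ 1 ✓]
Since 77^78 ≡ 1, the order of 77 divides 78 < 156, so 77 is not a primitive root.

No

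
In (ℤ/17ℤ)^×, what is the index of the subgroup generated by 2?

The order of 2 must divide φ(17) = 17 − 1 = 16 = 2^4.
Divisors of 16: 1, 2, 4, 8, 16.
Compute 2^d (mod 17) for the divisors d until we hit 1:
2^1 ≡ 2 (mod 17)
2^2 ≡ 4 (mod 17)
2^4 ≡ 16 (mod 17)
2^8 ≡ 1 (mod 17) ✓
The order of 2 is 8, so the subgroup it generates has 8 elements.
The index is φ(17) / ord(2) = 16 / 8 = 2.

2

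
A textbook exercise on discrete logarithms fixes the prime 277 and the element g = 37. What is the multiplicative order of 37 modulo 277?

92

The order of 37 must divide φ(277) = 277 − 1 = 276 = 2^2 · 3 · 23.
Divisors of 276: 1, 2, 3, 4, 6, 12, 23, 46, 69, 92, 138, 276.
Test each divisor d:
37^1 ≡ 37 (mod 277)
37^2 ≡ 261 (mod 277)
37^3 ≡ 239 (mod 277)
37^4 ≡ 256 (mod 277)
37^6 ≡ 59 (mod 277)
37^12 ≡ 157 (mod 277)
37^23 ≡ 217 (mod 277)
37^46 ≡ 276 (mod 277)
37^69 ≡ 60 (mod 277)
37^92 ≡ 1 (mod 277) ✓
Hence ord(37) = 92.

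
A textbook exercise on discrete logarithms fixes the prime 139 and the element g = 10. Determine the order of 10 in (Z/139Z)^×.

ord(10) | φ(139) = 139 − 1 = 138 = 2 · 3 · 23.
Divisors of 138: 1, 2, 3, 6, 23, 46, 69, 138.
Test each divisor d:
10^1 ≡ 10 (mod 139)
10^2 ≡ 100 (mod 139)
10^3 ≡ 27 (mod 139)
10^6 ≡ 34 (mod 139)
10^23 ≡ 138 (mod 139)
10^46 ≡ 1 (mod 139) ✓
Therefore the multiplicative order of 10 modulo 139 is 46.

46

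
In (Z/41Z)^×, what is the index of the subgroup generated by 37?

Since 37 ∈ (Z/41Z)^×, its order divides φ(41) = 41 − 1 = 40 = 2^3 · 5.
Divisors of 40: 1, 2, 4, 5, 8, 10, 20, 40.
Test each divisor d:
37^1 ≡ 37 (mod 41)
37^2 ≡ 16 (mod 41)
37^4 ≡ 10 (mod 41)
37^5 ≡ 1 (mod 41) ✓
Thus |⟨37⟩| = ord(37) = 5.
[(Z/41Z)^× : ⟨37⟩] = 40/5 = 8.

8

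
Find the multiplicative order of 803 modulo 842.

420

ord(803) | φ(842) = φ(2)·φ(421) = 1·420 = 420 = 2^2 · 3 · 5 · 7.
Divisors of 420: 1, 2, 3, 4, 5, 6, 7, 10, 12, 14, 15, 20, 21, 28, 30, 35, 42, 60, 70, 84, 105, 140, 210, 420.
Compute 803^d (mod 842) for the divisors d until we hit 1:
803^1 ≡ 803
803^2 ≡ 679
803^3 ≡ 463
803^4 ≡ 467
803^5 ≡ 311
803^6 ≡ 501
803^7 ≡ 669
803^10 ≡ 733
803^12 ≡ 85
803^14 ≡ 459
803^15 ≡ 623
803^20 ≡ 93
803^21 ≡ 583
803^28 ≡ 181
803^30 ≡ 809
803^35 ≡ 683
803^42 ≡ 563
803^60 ≡ 247
803^70 ≡ 21
803^84 ≡ 377
803^105 ≡ 29
803^140 ≡ 441
803^210 ≡ 841
803^420 ≡ 1
The smallest such exponent is 420, so the order of 803 is 420.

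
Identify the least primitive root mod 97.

5

φ(97) = 97 − 1 = 96 = 2^5 · 3.
g is a primitive root iff g^(96/q) ≢ 1 (mod 97) for each prime q ∈ {2, 3}.
g = 2: 2^48 ≡ 1 — hits 1, so not a primitive root.
g = 3: 3^48 ≡ 1 — hits 1, so not a primitive root.
g = 4: 4^48 ≡ 1 — hits 1, so not a primitive root.
g = 5: 5^48 ≡ 96; 5^32 ≡ 35 — none is 1, so 5 is a primitive root.
Hence the least primitive root of 97 is 5.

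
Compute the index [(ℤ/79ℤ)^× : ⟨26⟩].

2

By Lagrange's theorem, ord_79(26) divides φ(79) = 79 − 1 = 78 = 2 · 3 · 13.
Divisors of 78: 1, 2, 3, 6, 13, 26, 39, 78.
Evaluate successive powers at the divisors of 78:
26^1 ≡ 26 (mod 79)
26^2 ≡ 44 (mod 79)
26^3 ≡ 38 (mod 79)
26^6 ≡ 22 (mod 79)
26^13 ≡ 23 (mod 79)
26^26 ≡ 55 (mod 79)
26^39 ≡ 1 (mod 79) ✓
Thus |⟨26⟩| = ord(26) = 39.
[(Z/79Z)^× : ⟨26⟩] = 78/39 = 2.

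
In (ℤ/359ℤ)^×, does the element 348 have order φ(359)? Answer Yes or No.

Yes

φ(359) = 359 − 1 = 358 = 2 · 179.
348 is a primitive root mod 359 iff 348^(φ(359)/q) ≢ 1 for every prime q | φ(359), i.e. q ∈ {2, 179}.
348^179 ≡ 358 (mod 359)  [q = 2: ≢ 1 ✓]
348^2 ≡ 121 (mod 359)  [q = 179: ≢ 1 ✓]
Every test exponent gives a nontrivial residue, hence 348 generates the full group.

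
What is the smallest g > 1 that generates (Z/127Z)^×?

3

φ(127) = 127 − 1 = 126 = 2 · 3^2 · 7.
Test candidates g = 2, 3, … against the prime factors q ∈ {2, 3, 7} of φ(127): g is a generator iff g^(126/q) ≢ 1 for every such q.
g = 2: 2^63 ≡ 1 — hits 1, so not a primitive root.
g = 3: 3^63 ≡ 126; 3^42 ≡ 107; 3^18 ≡ 4 — none is 1, so 3 is a primitive root.
The smallest primitive root modulo 127 is 3.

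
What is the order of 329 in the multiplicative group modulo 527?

240

By Lagrange's theorem, ord_527(329) divides φ(527) = φ(17·31) = (17−1)·(31−1) = 16·30 = 480 = 2^5 · 3 · 5.
Divisors of 480: 1, 2, 3, 4, 5, 6, 8, 10, 12, 15, 16, 20, 24, 30, 32, 40, 48, 60, 80, 96, 120, 160, 240, 480.
Evaluate successive powers at the divisors of 480:
329^1 ≡ 329
329^2 ≡ 206
329^3 ≡ 318
329^4 ≡ 276
329^5 ≡ 160
329^6 ≡ 467
329^8 ≡ 288
329^10 ≡ 304
329^12 ≡ 438
329^15 ≡ 156
329^16 ≡ 205
329^20 ≡ 191
329^24 ≡ 16
329^30 ≡ 94
329^32 ≡ 392
329^40 ≡ 118
329^48 ≡ 256
329^60 ≡ 404
329^80 ≡ 222
329^96 ≡ 188
329^120 ≡ 373
329^160 ≡ 273
329^240 ≡ 1
The smallest such exponent is 240, so the order of 329 is 240.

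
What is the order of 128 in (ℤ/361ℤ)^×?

342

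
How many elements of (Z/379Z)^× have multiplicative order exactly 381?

0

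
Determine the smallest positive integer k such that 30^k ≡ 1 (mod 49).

3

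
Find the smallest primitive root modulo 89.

3

φ(89) = 89 − 1 = 88 = 2^3 · 11.
Test candidates g = 2, 3, … against the prime factors q ∈ {2, 11} of φ(89): g is a generator iff g^(88/q) ≢ 1 for every such q.
g = 2: 2^44 ≡ 1 — hits 1, so not a primitive root.
g = 3: 3^44 ≡ 88; 3^8 ≡ 64 — none is 1, so 3 is a primitive root.
Hence the least primitive root of 89 is 3.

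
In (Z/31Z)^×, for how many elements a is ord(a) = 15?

8

φ(31) = 31 − 1 = 30 = 2 · 3 · 5.
Since (Z/31Z)^× is cyclic of order 30, the number of elements of order d is φ(d) when d | 30 and 0 otherwise.
15 = 3 · 5 divides 30, and φ(15) = 8.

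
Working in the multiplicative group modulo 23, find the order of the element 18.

ord(18) | φ(23) = 23 − 1 = 22 = 2 · 11.
Divisors of 22: 1, 2, 11, 22.
Test each divisor d:
18^1 ≡ 18 (mod 23)
18^2 ≡ 2 (mod 23)
18^11 ≡ 1 (mod 23) ✓
Hence ord(18) = 11.

11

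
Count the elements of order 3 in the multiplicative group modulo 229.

φ(229) = 229 − 1 = 228 = 2^2 · 3 · 19.
Since (Z/229Z)^× is cyclic of order 228, the number of elements of order d is φ(d) when d | 228 and 0 otherwise.
3 | 228, and φ(3) = 3 − 1 = 2.

2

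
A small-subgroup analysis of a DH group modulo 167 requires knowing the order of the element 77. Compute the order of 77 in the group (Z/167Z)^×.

The order of 77 must divide φ(167) = 167 − 1 = 166 = 2 · 83.
Divisors of 166: 1, 2, 83, 166.
Check 77^d mod 167 for each divisor in increasing order:
77^1 ≡ 77
77^2 ≡ 84
77^83 ≡ 1
The smallest such exponent is 83, so the order of 77 is 83.

83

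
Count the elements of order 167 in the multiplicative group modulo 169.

0

φ(169) = φ(13^2) = 13·(13−1) = 156 = 2^2 · 3 · 13.
(Z/169Z)^× is cyclic (|G| = 156); a cyclic group of order m has exactly φ(d) elements of each order d | m, and none otherwise.
Since 167 ∤ 156, the count is 0.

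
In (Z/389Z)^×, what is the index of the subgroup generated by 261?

By Lagrange's theorem, ord_389(261) divides φ(389) = 389 − 1 = 388 = 2^2 · 97.
Divisors of 388: 1, 2, 4, 97, 194, 388.
Evaluate successive powers at the divisors of 388:
261^1 ≡ 261 (mod 389)
261^2 ≡ 46 (mod 389)
261^4 ≡ 171 (mod 389)
261^97 ≡ 115 (mod 389)
261^194 ≡ 388 (mod 389)
261^388 ≡ 1 (mod 389) ✓
The order of 261 is 388, so the subgroup it generates has 388 elements.
[(Z/389Z)^× : ⟨261⟩] = 388/388 = 1.

1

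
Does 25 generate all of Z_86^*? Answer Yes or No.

φ(86) = φ(2)·φ(43) = 1·42 = 42 = 2 · 3 · 7.
25 is a primitive root mod 86 iff 25^(φ(86)/q) ≢ 1 for every prime q | φ(86), i.e. q ∈ {2, 3, 7}.
25^21 ≡ 1 (mod 86)  [q = 2: ≡ 1 ✗]
25^14 ≡ 49 (mod 86)  [q = 3: ≢ 1 ✓]
25^6 ≡ 41 (mod 86)  [q = 7: ≢ 1 ✓]
Since 25^21 ≡ 1, the order of 25 divides 21 < 42, so 25 is not a primitive root.

No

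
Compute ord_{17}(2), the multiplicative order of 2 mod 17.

8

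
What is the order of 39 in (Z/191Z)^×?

5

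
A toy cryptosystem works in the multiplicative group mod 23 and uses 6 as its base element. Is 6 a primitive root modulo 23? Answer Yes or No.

No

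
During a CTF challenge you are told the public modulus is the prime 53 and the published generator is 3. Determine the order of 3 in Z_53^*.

52

By Lagrange's theorem, ord_53(3) divides φ(53) = 53 − 1 = 52 = 2^2 · 13.
Divisors of 52: 1, 2, 4, 13, 26, 52.
Evaluate successive powers at the divisors of 52:
3^1 ≡ 3
3^2 ≡ 9
3^4 ≡ 28
3^13 ≡ 30
3^26 ≡ 52
3^52 ≡ 1
The smallest such exponent is 52, so the order of 3 is 52.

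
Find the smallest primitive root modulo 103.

5

φ(103) = 103 − 1 = 102 = 2 · 3 · 17.
g is a primitive root iff g^(102/q) ≢ 1 (mod 103) for each prime q ∈ {2, 3, 17}.
g = 2: 2^51 ≡ 1 — hits 1, so not a primitive root.
g = 3: 3^51 ≡ 102; 3^34 ≡ 1 — hits 1, so not a primitive root.
g = 4: 4^51 ≡ 1 — hits 1, so not a primitive root.
g = 5: 5^51 ≡ 102; 5^34 ≡ 56; 5^6 ≡ 72 — none is 1, so 5 is a primitive root.
The smallest primitive root modulo 103 is 5.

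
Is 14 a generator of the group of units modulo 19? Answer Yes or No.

φ(19) = 19 − 1 = 18 = 2 · 3^2.
An element g generates (Z/19Z)^× iff g^(18/q) ≢ 1 (mod 19) for each prime q ∈ {2, 3}.
14^9 ≡ 18 (mod 19)  [q = 2: ≢ 1 ✓]
14^6 ≡ 7 (mod 19)  [q = 3: ≢ 1 ✓]
None equal 1, so ord_19(14) = 18: 14 is a primitive root.

Yes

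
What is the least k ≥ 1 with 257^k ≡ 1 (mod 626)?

The order of 257 must divide φ(626) = φ(2)·φ(313) = 1·312 = 312 = 2^3 · 3 · 13.
Divisors of 312: 1, 2, 3, 4, 6, 8, 12, 13, 24, 26, 39, 52, 78, 104, 156, 312.
Check 257^d mod 626 for each divisor in increasing order:
257^1 ≡ 257 (mod 626)
257^2 ≡ 319 (mod 626)
257^3 ≡ 603 (mod 626)
257^4 ≡ 349 (mod 626)
257^6 ≡ 529 (mod 626)
257^8 ≡ 357 (mod 626)
257^12 ≡ 19 (mod 626)
257^13 ≡ 501 (mod 626)
257^24 ≡ 361 (mod 626)
257^26 ≡ 601 (mod 626)
257^39 ≡ 621 (mod 626)
257^52 ≡ 625 (mod 626)
257^78 ≡ 25 (mod 626)
257^104 ≡ 1 (mod 626) ✓
The smallest such exponent is 104, so the order of 257 is 104.

104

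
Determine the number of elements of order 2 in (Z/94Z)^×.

1

φ(94) = φ(2)·φ(47) = 1·46 = 46 = 2 · 23.
(Z/94Z)^× is cyclic (|G| = 46); a cyclic group of order m has exactly φ(d) elements of each order d | m, and none otherwise.
2 | 46, and φ(2) = 2 − 1 = 1.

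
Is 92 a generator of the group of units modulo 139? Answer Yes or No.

φ(139) = 139 − 1 = 138 = 2 · 3 · 23.
92 is a primitive root mod 139 iff 92^(φ(139)/q) ≢ 1 for every prime q | φ(139), i.e. q ∈ {2, 3, 23}.
92^69 ≡ 138 (mod 139)  [q = 2: ≢ 1 ✓]
92^46 ≡ 42 (mod 139)  [q = 3: ≢ 1 ✓]
92^6 ≡ 100 (mod 139)  [q = 23: ≢ 1 ✓]
All checks pass, so 92 has order 138 and is a primitive root modulo 139.

Yes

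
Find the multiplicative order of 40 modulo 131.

130

ord(40) | φ(131) = 131 − 1 = 130 = 2 · 5 · 13.
Divisors of 130: 1, 2, 5, 10, 13, 26, 65, 130.
Evaluate successive powers at the divisors of 130:
40^1 ≡ 40 (mod 131)
40^2 ≡ 28 (mod 131)
40^5 ≡ 51 (mod 131)
40^10 ≡ 112 (mod 131)
40^13 ≡ 73 (mod 131)
40^26 ≡ 89 (mod 131)
40^65 ≡ 130 (mod 131)
40^130 ≡ 1 (mod 131) ✓
Therefore the multiplicative order of 40 modulo 131 is 130.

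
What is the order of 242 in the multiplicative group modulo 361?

342

By Lagrange's theorem, ord_361(242) divides φ(361) = φ(19^2) = 19·(19−1) = 342 = 2 · 3^2 · 19.
Divisors of 342: 1, 2, 3, 6, 9, 18, 19, 38, 57, 114, 171, 342.
Compute 242^d (mod 361) for the divisors d until we hit 1:
242^1 ≡ 242 (mod 361)
242^2 ≡ 82 (mod 361)
242^3 ≡ 350 (mod 361)
242^6 ≡ 121 (mod 361)
242^9 ≡ 113 (mod 361)
242^18 ≡ 134 (mod 361)
242^19 ≡ 299 (mod 361)
242^38 ≡ 234 (mod 361)
242^57 ≡ 293 (mod 361)
242^114 ≡ 292 (mod 361)
242^171 ≡ 360 (mod 361)
242^342 ≡ 1 (mod 361) ✓
So ord_361(242) = 342.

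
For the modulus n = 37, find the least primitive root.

φ(37) = 37 − 1 = 36 = 2^2 · 3^2.
g is a primitive root iff g^(36/q) ≢ 1 (mod 37) for each prime q ∈ {2, 3}.
g = 2: 2^18 ≡ 36; 2^12 ≡ 26 — none is 1, so 2 is a primitive root.
So 2 is the smallest generator of (Z/37Z)^×.

2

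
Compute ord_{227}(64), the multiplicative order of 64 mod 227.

ord(64) | φ(227) = 227 − 1 = 226 = 2 · 113.
Divisors of 226: 1, 2, 113, 226.
Test each divisor d:
64^1 ≡ 64 (mod 227)
64^2 ≡ 10 (mod 227)
64^113 ≡ 1 (mod 227) ✓
The smallest such exponent is 113, so the order of 64 is 113.

113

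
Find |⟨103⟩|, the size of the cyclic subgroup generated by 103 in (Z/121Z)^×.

55

Since 103 ∈ (Z/121Z)^×, its order divides φ(121) = φ(11^2) = 11·(11−1) = 110 = 2 · 5 · 11.
Divisors of 110: 1, 2, 5, 10, 11, 22, 55, 110.
Check 103^d mod 121 for each divisor in increasing order:
103^1 ≡ 103 (mod 121)
103^2 ≡ 82 (mod 121)
103^5 ≡ 89 (mod 121)
103^10 ≡ 56 (mod 121)
103^11 ≡ 81 (mod 121)
103^22 ≡ 27 (mod 121)
103^55 ≡ 1 (mod 121) ✓
The smallest such exponent is 55, so the order of 103 is 55.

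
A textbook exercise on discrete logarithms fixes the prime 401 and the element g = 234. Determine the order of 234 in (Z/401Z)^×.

The order of 234 must divide φ(401) = 401 − 1 = 400 = 2^4 · 5^2.
Divisors of 400: 1, 2, 4, 5, 8, 10, 16, 20, 25, 40, 50, 80, 100, 200, 400.
Evaluate successive powers at the divisors of 400:
234^1 ≡ 234 (mod 401)
234^2 ≡ 220 (mod 401)
234^4 ≡ 280 (mod 401)
234^5 ≡ 157 (mod 401)
234^8 ≡ 205 (mod 401)
234^10 ≡ 188 (mod 401)
234^16 ≡ 321 (mod 401)
234^20 ≡ 56 (mod 401)
234^25 ≡ 371 (mod 401)
234^40 ≡ 329 (mod 401)
234^50 ≡ 98 (mod 401)
234^80 ≡ 372 (mod 401)
234^100 ≡ 381 (mod 401)
234^200 ≡ 400 (mod 401)
234^400 ≡ 1 (mod 401) ✓
The smallest such exponent is 400, so the order of 234 is 400.

400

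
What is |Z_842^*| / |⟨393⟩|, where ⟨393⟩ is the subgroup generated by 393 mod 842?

2

ord(393) | φ(842) = φ(2)·φ(421) = 1·420 = 420 = 2^2 · 3 · 5 · 7.
Divisors of 420: 1, 2, 3, 4, 5, 6, 7, 10, 12, 14, 15, 20, 21, 28, 30, 35, 42, 60, 70, 84, 105, 140, 210, 420.
Compute 393^d (mod 842) for the divisors d until we hit 1:
393^1 ≡ 393
393^2 ≡ 363
393^3 ≡ 361
393^4 ≡ 417
393^5 ≡ 533
393^6 ≡ 653
393^7 ≡ 661
393^10 ≡ 335
393^12 ≡ 357
393^14 ≡ 765
393^15 ≡ 51
393^20 ≡ 239
393^21 ≡ 465
393^28 ≡ 35
393^30 ≡ 75
393^35 ≡ 401
393^42 ≡ 673
393^60 ≡ 573
393^70 ≡ 821
393^84 ≡ 775
393^105 ≡ 841
393^140 ≡ 441
393^210 ≡ 1
Thus |⟨393⟩| = ord(393) = 210.
[(Z/842Z)^× : ⟨393⟩] = 420/210 = 2.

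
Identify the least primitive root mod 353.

3

φ(353) = 353 − 1 = 352 = 2^5 · 11.
g is a primitive root iff g^(352/q) ≢ 1 (mod 353) for each prime q ∈ {2, 11}.
g = 2: 2^176 ≡ 1 — hits 1, so not a primitive root.
g = 3: 3^176 ≡ 352; 3^32 ≡ 140 — none is 1, so 3 is a primitive root.
The smallest primitive root modulo 353 is 3.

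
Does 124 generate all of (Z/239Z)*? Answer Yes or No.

φ(239) = 239 − 1 = 238 = 2 · 7 · 17.
Test 124^(238/q) mod 239 for each prime factor q of 238:
124^119 ≡ 1 (mod 239)  [q = 2: ≡ 1 ✗]
124^34 ≡ 100 (mod 239)  [q = 7: ≢ 1 ✓]
124^14 ≡ 166 (mod 239)  [q = 17: ≢ 1 ✓]
124^119 ≡ 1 shows ord(124) | 119, strictly less than φ(239); not a primitive root.

No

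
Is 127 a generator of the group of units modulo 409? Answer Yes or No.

Yes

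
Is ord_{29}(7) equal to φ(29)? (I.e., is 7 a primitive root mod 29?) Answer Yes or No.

No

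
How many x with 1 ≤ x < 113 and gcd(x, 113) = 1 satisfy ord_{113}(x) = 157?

0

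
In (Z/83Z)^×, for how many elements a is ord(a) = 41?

40

φ(83) = 83 − 1 = 82 = 2 · 41.
(Z/83Z)^× is cyclic (|G| = 82); a cyclic group of order m has exactly φ(d) elements of each order d | m, and none otherwise.
41 | 82, and φ(41) = 41 − 1 = 40.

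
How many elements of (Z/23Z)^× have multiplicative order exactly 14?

0

φ(23) = 23 − 1 = 22 = 2 · 11.
(Z/23Z)^× is cyclic (|G| = 22); a cyclic group of order m has exactly φ(d) elements of each order d | m, and none otherwise.
Here 22 is not a multiple of 14, so there are no elements of order 14.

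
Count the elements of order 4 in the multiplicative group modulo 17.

2

φ(17) = 17 − 1 = 16 = 2^4.
Since (Z/17Z)^× is cyclic of order 16, the number of elements of order d is φ(d) when d | 16 and 0 otherwise.
4 = 2^2 divides 16, and φ(4) = 2.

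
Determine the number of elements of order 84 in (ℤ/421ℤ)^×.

24

φ(421) = 421 − 1 = 420 = 2^2 · 3 · 5 · 7.
(Z/421Z)^× is cyclic (|G| = 420); a cyclic group of order m has exactly φ(d) elements of each order d | m, and none otherwise.
84 = 2^2 · 3 · 7 divides 420, and φ(84) = 24.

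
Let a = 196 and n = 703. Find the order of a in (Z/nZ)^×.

18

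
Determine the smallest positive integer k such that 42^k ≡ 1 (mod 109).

108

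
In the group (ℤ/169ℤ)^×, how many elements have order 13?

12

φ(169) = φ(13^2) = 13·(13−1) = 156 = 2^2 · 3 · 13.
Since (Z/169Z)^× is cyclic of order 156, the number of elements of order d is φ(d) when d | 156 and 0 otherwise.
13 | 156, and φ(13) = 13 − 1 = 12.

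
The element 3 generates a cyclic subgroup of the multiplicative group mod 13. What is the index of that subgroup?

4

The order of 3 must divide φ(13) = 13 − 1 = 12 = 2^2 · 3.
Divisors of 12: 1, 2, 3, 4, 6, 12.
Evaluate successive powers at the divisors of 12:
3^1 ≡ 3 (mod 13)
3^2 ≡ 9 (mod 13)
3^3 ≡ 1 (mod 13) ✓
So ord_13(3) = 3, hence |⟨3⟩| = 3.
Index = |(Z/13Z)^×| / |⟨3⟩| = 12 / 3 = 4.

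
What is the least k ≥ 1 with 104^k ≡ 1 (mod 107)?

The order of 104 must divide φ(107) = 107 − 1 = 106 = 2 · 53.
Divisors of 106: 1, 2, 53, 106.
Compute 104^d (mod 107) for the divisors d until we hit 1:
104^1 ≡ 104
104^2 ≡ 9
104^53 ≡ 106
104^106 ≡ 1
The smallest such exponent is 106, so the order of 104 is 106.

106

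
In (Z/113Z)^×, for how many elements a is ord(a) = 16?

8

φ(113) = 113 − 1 = 112 = 2^4 · 7.
Since (Z/113Z)^× is cyclic of order 112, the number of elements of order d is φ(d) when d | 112 and 0 otherwise.
16 = 2^4 divides 112, and φ(16) = 8.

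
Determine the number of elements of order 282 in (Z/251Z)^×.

0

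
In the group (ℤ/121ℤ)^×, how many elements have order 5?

φ(121) = φ(11^2) = 11·(11−1) = 110 = 2 · 5 · 11.
In a cyclic group of order 110, there are φ(d) elements of order d for each divisor d of 110, and zero for non-divisors.
5 | 110, and φ(5) = 5 − 1 = 4.

4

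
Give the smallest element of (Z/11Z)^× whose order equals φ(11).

φ(11) = 11 − 1 = 10 = 2 · 5.
Test candidates g = 2, 3, … against the prime factors q ∈ {2, 5} of φ(11): g is a generator iff g^(10/q) ≢ 1 for every such q.
g = 2: 2^5 ≡ 10; 2^2 ≡ 4 — none is 1, so 2 is a primitive root.
So 2 is the smallest generator of (Z/11Z)^×.

2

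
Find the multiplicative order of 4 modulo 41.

10

By Lagrange's theorem, ord_41(4) divides φ(41) = 41 − 1 = 40 = 2^3 · 5.
Divisors of 40: 1, 2, 4, 5, 8, 10, 20, 40.
Test each divisor d:
4^1 ≡ 4
4^2 ≡ 16
4^4 ≡ 10
4^5 ≡ 40
4^8 ≡ 18
4^10 ≡ 1
Therefore the multiplicative order of 4 modulo 41 is 10.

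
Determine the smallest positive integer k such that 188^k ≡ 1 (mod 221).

12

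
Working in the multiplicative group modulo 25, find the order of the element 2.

20

By Lagrange's theorem, ord_25(2) divides φ(25) = φ(5^2) = 5·(5−1) = 20 = 2^2 · 5.
Divisors of 20: 1, 2, 4, 5, 10, 20.
Compute 2^d (mod 25) for the divisors d until we hit 1:
2^1 ≡ 2 (mod 25)
2^2 ≡ 4 (mod 25)
2^4 ≡ 16 (mod 25)
2^5 ≡ 7 (mod 25)
2^10 ≡ 24 (mod 25)
2^20 ≡ 1 (mod 25) ✓
The smallest such exponent is 20, so the order of 2 is 20.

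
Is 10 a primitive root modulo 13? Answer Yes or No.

φ(13) = 13 − 1 = 12 = 2^2 · 3.
10 is a primitive root mod 13 iff 10^(φ(13)/q) ≢ 1 for every prime q | φ(13), i.e. q ∈ {2, 3}.
10^6 ≡ 1 (mod 13)  [q = 2: ≡ 1 ✗]
10^4 ≡ 3 (mod 13)  [q = 3: ≢ 1 ✓]
The check at q = 2 fails, so 10 generates a proper subgroup.

No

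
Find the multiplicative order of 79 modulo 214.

53

Since 79 ∈ (Z/214Z)^×, its order divides φ(214) = φ(2)·φ(107) = 1·106 = 106 = 2 · 53.
Divisors of 106: 1, 2, 53, 106.
Compute 79^d (mod 214) for the divisors d until we hit 1:
79^1 ≡ 79 (mod 214)
79^2 ≡ 35 (mod 214)
79^53 ≡ 1 (mod 214) ✓
So ord_214(79) = 53.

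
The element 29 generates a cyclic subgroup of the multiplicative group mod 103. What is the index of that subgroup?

2

The order of 29 must divide φ(103) = 103 − 1 = 102 = 2 · 3 · 17.
Divisors of 102: 1, 2, 3, 6, 17, 34, 51, 102.
Test each divisor d:
29^1 ≡ 29
29^2 ≡ 17
29^3 ≡ 81
29^6 ≡ 72
29^17 ≡ 56
29^34 ≡ 46
29^51 ≡ 1
So ord_103(29) = 51, hence |⟨29⟩| = 51.
The index is φ(103) / ord(29) = 102 / 51 = 2.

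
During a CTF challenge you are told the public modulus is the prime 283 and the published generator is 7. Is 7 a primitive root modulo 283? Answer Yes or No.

φ(283) = 283 − 1 = 282 = 2 · 3 · 47.
7 is a primitive root mod 283 iff 7^(φ(283)/q) ≢ 1 for every prime q | φ(283), i.e. q ∈ {2, 3, 47}.
7^141 ≡ 1 (mod 283)  [q = 2: ≡ 1 ✗]
7^94 ≡ 44 (mod 283)  [q = 3: ≢ 1 ✓]
7^6 ≡ 204 (mod 283)  [q = 47: ≢ 1 ✓]
7^141 ≡ 1 shows ord(7) | 141, strictly less than φ(283); not a primitive root.

No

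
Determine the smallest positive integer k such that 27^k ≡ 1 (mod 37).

The order of 27 must divide φ(37) = 37 − 1 = 36 = 2^2 · 3^2.
Divisors of 36: 1, 2, 3, 4, 6, 9, 12, 18, 36.
Test each divisor d:
27^1 ≡ 27
27^2 ≡ 26
27^3 ≡ 36
27^4 ≡ 10
27^6 ≡ 1
Hence ord(27) = 6.

6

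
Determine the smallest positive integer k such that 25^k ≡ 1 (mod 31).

3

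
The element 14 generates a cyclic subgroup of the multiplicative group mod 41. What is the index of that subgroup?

5

The order of 14 must divide φ(41) = 41 − 1 = 40 = 2^3 · 5.
Divisors of 40: 1, 2, 4, 5, 8, 10, 20, 40.
Check 14^d mod 41 for each divisor in increasing order:
14^1 ≡ 14 (mod 41)
14^2 ≡ 32 (mod 41)
14^4 ≡ 40 (mod 41)
14^5 ≡ 27 (mod 41)
14^8 ≡ 1 (mod 41) ✓
The order of 14 is 8, so the subgroup it generates has 8 elements.
The index is φ(41) / ord(14) = 40 / 8 = 5.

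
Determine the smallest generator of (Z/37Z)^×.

φ(37) = 37 − 1 = 36 = 2^2 · 3^2.
Test candidates g = 2, 3, … against the prime factors q ∈ {2, 3} of φ(37): g is a generator iff g^(36/q) ≢ 1 for every such q.
g = 2: 2^18 ≡ 36; 2^12 ≡ 26 — none is 1, so 2 is a primitive root.
So 2 is the smallest generator of (Z/37Z)^×.

2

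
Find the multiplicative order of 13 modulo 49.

The order of 13 must divide φ(49) = φ(7^2) = 7·(7−1) = 42 = 2 · 3 · 7.
Divisors of 42: 1, 2, 3, 6, 7, 14, 21, 42.
Compute 13^d (mod 49) for the divisors d until we hit 1:
13^1 ≡ 13 (mod 49)
13^2 ≡ 22 (mod 49)
13^3 ≡ 41 (mod 49)
13^6 ≡ 15 (mod 49)
13^7 ≡ 48 (mod 49)
13^14 ≡ 1 (mod 49) ✓
The smallest such exponent is 14, so the order of 13 is 14.

14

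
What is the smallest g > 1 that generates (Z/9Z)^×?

2

φ(9) = φ(3^2) = 3·(3−1) = 6 = 2 · 3.
Test candidates g = 2, 3, … against the prime factors q ∈ {2, 3} of φ(9): g is a generator iff g^(6/q) ≢ 1 for every such q.
g = 2: 2^3 ≡ 8; 2^2 ≡ 4 — none is 1, so 2 is a primitive root.
The smallest primitive root modulo 9 is 2.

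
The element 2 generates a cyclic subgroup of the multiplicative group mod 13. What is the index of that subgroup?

ord(2) | φ(13) = 13 − 1 = 12 = 2^2 · 3.
Divisors of 12: 1, 2, 3, 4, 6, 12.
Check 2^d mod 13 for each divisor in increasing order:
2^1 ≡ 2 (mod 13)
2^2 ≡ 4 (mod 13)
2^3 ≡ 8 (mod 13)
2^4 ≡ 3 (mod 13)
2^6 ≡ 12 (mod 13)
2^12 ≡ 1 (mod 13) ✓
Thus |⟨2⟩| = ord(2) = 12.
The index is φ(13) / ord(2) = 12 / 12 = 1.

1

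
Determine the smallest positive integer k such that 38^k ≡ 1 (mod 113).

112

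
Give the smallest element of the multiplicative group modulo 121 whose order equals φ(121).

2

φ(121) = φ(11^2) = 11·(11−1) = 110 = 2 · 5 · 11.
g is a primitive root iff g^(110/q) ≢ 1 (mod 121) for each prime q ∈ {2, 5, 11}.
g = 2: 2^55 ≡ 120; 2^22 ≡ 81; 2^10 ≡ 56 — none is 1, so 2 is a primitive root.
The smallest primitive root modulo 121 is 2.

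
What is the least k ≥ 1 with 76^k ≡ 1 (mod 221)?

ord(76) | φ(221) = φ(13·17) = (13−1)·(17−1) = 12·16 = 192 = 2^6 · 3.
Divisors of 192: 1, 2, 3, 4, 6, 8, 12, 16, 24, 32, 48, 64, 96, 192.
Test each divisor d:
76^1 ≡ 76 (mod 221)
76^2 ≡ 30 (mod 221)
76^3 ≡ 70 (mod 221)
76^4 ≡ 16 (mod 221)
76^6 ≡ 38 (mod 221)
76^8 ≡ 35 (mod 221)
76^12 ≡ 118 (mod 221)
76^16 ≡ 120 (mod 221)
76^24 ≡ 1 (mod 221) ✓
Hence ord(76) = 24.

24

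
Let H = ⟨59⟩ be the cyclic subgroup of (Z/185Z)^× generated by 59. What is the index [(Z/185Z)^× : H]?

4

By Lagrange's theorem, ord_185(59) divides φ(185) = φ(5·37) = (5−1)·(37−1) = 4·36 = 144 = 2^4 · 3^2.
Divisors of 144: 1, 2, 3, 4, 6, 8, 9, 12, 16, 18, 24, 36, 48, 72, 144.
Check 59^d mod 185 for each divisor in increasing order:
59^1 ≡ 59 (mod 185)
59^2 ≡ 151 (mod 185)
59^3 ≡ 29 (mod 185)
59^4 ≡ 46 (mod 185)
59^6 ≡ 101 (mod 185)
59^8 ≡ 81 (mod 185)
59^9 ≡ 154 (mod 185)
59^12 ≡ 26 (mod 185)
59^16 ≡ 86 (mod 185)
59^18 ≡ 36 (mod 185)
59^24 ≡ 121 (mod 185)
59^36 ≡ 1 (mod 185) ✓
The order of 59 is 36, so the subgroup it generates has 36 elements.
The index is φ(185) / ord(59) = 144 / 36 = 4.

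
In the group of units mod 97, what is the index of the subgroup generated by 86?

2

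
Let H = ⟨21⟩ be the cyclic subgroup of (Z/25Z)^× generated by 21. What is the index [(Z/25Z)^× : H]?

By Lagrange's theorem, ord_25(21) divides φ(25) = φ(5^2) = 5·(5−1) = 20 = 2^2 · 5.
Divisors of 20: 1, 2, 4, 5, 10, 20.
Evaluate successive powers at the divisors of 20:
21^1 ≡ 21
21^2 ≡ 16
21^4 ≡ 6
21^5 ≡ 1
The order of 21 is 5, so the subgroup it generates has 5 elements.
[(Z/25Z)^× : ⟨21⟩] = 20/5 = 4.

4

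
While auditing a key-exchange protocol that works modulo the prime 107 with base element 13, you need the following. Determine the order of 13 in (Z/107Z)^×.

The order of 13 must divide φ(107) = 107 − 1 = 106 = 2 · 53.
Divisors of 106: 1, 2, 53, 106.
Test each divisor d:
13^1 ≡ 13 (mod 107)
13^2 ≡ 62 (mod 107)
13^53 ≡ 1 (mod 107) ✓
The smallest such exponent is 53, so the order of 13 is 53.

53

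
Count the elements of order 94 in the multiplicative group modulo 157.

0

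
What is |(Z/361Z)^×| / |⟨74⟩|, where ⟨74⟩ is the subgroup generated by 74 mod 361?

Since 74 ∈ (Z/361Z)^×, its order divides φ(361) = φ(19^2) = 19·(19−1) = 342 = 2 · 3^2 · 19.
Divisors of 342: 1, 2, 3, 6, 9, 18, 19, 38, 57, 114, 171, 342.
Test each divisor d:
74^1 ≡ 74
74^2 ≡ 61
74^3 ≡ 182
74^6 ≡ 273
74^9 ≡ 229
74^18 ≡ 96
74^19 ≡ 245
74^38 ≡ 99
74^57 ≡ 68
74^114 ≡ 292
74^171 ≡ 1
Thus |⟨74⟩| = ord(74) = 171.
[(Z/361Z)^× : ⟨74⟩] = 342/171 = 2.

2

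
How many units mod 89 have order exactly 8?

φ(89) = 89 − 1 = 88 = 2^3 · 11.
(Z/89Z)^× is cyclic (|G| = 88); a cyclic group of order m has exactly φ(d) elements of each order d | m, and none otherwise.
8 = 2^3 divides 88, and φ(8) = 4.

4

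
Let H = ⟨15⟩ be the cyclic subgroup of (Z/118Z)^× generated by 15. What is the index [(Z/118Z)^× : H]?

The order of 15 must divide φ(118) = φ(2)·φ(59) = 1·58 = 58 = 2 · 29.
Divisors of 58: 1, 2, 29, 58.
Test each divisor d:
15^1 ≡ 15 (mod 118)
15^2 ≡ 107 (mod 118)
15^29 ≡ 1 (mod 118) ✓
The order of 15 is 29, so the subgroup it generates has 29 elements.
The index is φ(118) / ord(15) = 58 / 29 = 2.

2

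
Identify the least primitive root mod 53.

2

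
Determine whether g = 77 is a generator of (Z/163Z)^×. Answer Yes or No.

No

φ(163) = 163 − 1 = 162 = 2 · 3^4.
An element g generates (Z/163Z)^× iff g^(162/q) ≢ 1 (mod 163) for each prime q ∈ {2, 3}.
77^81 ≡ 1 (mod 163)  [q = 2: ≡ 1 ✗]
77^54 ≡ 1 (mod 163)  [q = 3: ≡ 1 ✗]
Since 77^81 ≡ 1, the order of 77 divides 81 < 162, so 77 is not a primitive root.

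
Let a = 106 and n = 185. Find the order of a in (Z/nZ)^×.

36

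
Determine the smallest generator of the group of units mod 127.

φ(127) = 127 − 1 = 126 = 2 · 3^2 · 7.
g is a primitive root iff g^(126/q) ≢ 1 (mod 127) for each prime q ∈ {2, 3, 7}.
g = 2: 2^63 ≡ 1 — hits 1, so not a primitive root.
g = 3: 3^63 ≡ 126; 3^42 ≡ 107; 3^18 ≡ 4 — none is 1, so 3 is a primitive root.
Hence the least primitive root of 127 is 3.

3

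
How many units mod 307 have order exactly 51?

φ(307) = 307 − 1 = 306 = 2 · 3^2 · 17.
Since (Z/307Z)^× is cyclic of order 306, the number of elements of order d is φ(d) when d | 306 and 0 otherwise.
51 = 3 · 17 divides 306, and φ(51) = 32.

32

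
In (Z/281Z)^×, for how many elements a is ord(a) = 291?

0

φ(281) = 281 − 1 = 280 = 2^3 · 5 · 7.
(Z/281Z)^× is cyclic (|G| = 280); a cyclic group of order m has exactly φ(d) elements of each order d | m, and none otherwise.
Since 291 ∤ 280, the count is 0.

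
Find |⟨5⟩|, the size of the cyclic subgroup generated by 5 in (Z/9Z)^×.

By Lagrange's theorem, ord_9(5) divides φ(9) = φ(3^2) = 3·(3−1) = 6 = 2 · 3.
Divisors of 6: 1, 2, 3, 6.
Evaluate successive powers at the divisors of 6:
5^1 ≡ 5 (mod 9)
5^2 ≡ 7 (mod 9)
5^3 ≡ 8 (mod 9)
5^6 ≡ 1 (mod 9) ✓
Therefore the multiplicative order of 5 modulo 9 is 6.

6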